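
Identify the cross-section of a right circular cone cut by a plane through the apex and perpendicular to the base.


Solid: right circular cone
Cutting plane: through the apex and perpendicular to the base
Visualize the intersection of the plane with the solid's surface.
The boundary of the cut region is a isosceles triangle.
isosceles triangle


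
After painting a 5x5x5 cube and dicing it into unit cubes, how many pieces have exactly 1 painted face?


Large cube: 5 x 5 x 5, cut into unit cubes.
n = 5, so n - 2 = 3
Cubes with 1 painted face lie in the interior of each face.
A cube has 6 faces; each contributes (n - 2)^2 = 9 such cubes.
Count = 6 * 9 = 54
54 unit cubes


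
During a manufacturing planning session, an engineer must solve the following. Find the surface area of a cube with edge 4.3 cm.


Shape: cube
Side s = 4.3 cm
A cube has 6 square faces.
Formula: SA = 6 * s^2
s^2 = 18.49
SA = 6 * 18.49
SA = 110.94
110.94 cm^2


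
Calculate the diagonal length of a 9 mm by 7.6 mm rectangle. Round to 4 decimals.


Shape: rectangle (diagonal via Pythagoras)
Sides: 9 mm and 7.6 mm
Formula: d = sqrt(l^2 + w^2)
l^2 = 81, w^2 = 57.76
l^2 + w^2 = 138.76
d = sqrt(138.76)
d = 11.7796
11.7796 mm


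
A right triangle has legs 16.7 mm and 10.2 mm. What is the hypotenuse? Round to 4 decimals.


Shape: right triangle
Legs a = 16.7 mm, b = 10.2 mm
Formula: c = sqrt(a^2 + b^2)
a^2 = 278.89, b^2 = 104.04
a^2 + b^2 = 382.93
c = sqrt(382.93)
c = 19.5686
19.5686 mm


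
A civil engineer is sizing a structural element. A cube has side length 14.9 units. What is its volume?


Shape: cube
Side s = 14.9 units
Formula: V = s^3
V = 14.9 * 14.9 * 14.9
V = 222.01 * 14.9
V = 3307.949
3307.949 units^3


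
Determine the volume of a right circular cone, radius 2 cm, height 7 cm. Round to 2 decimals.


Shape: cone
Radius r = 2 cm, Height h = 7 cm
Formula: V = (1/3) * pi * r^2 * h
r^2 = 4
pi * r^2 * h = pi * 4 * 7 = 28 * pi
V = 28 * pi / 3
V = 29.32
29.32 cm^3


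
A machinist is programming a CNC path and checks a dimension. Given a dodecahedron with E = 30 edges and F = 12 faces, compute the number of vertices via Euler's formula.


Polyhedron: dodecahedron
Euler's formula for convex polyhedra: V - E + F = 2
Given: E = 30 edges and F = 12 faces
Solve for V:
V = 2 + E - F = 2 + 30 - 12 = 20
20 vertices


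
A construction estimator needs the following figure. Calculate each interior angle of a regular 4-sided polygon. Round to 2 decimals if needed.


Shape: regular square (4 sides)
Formula: interior angle = (n - 2) * 180 / n
(n - 2) = 2
(n - 2) * 180 = 360
angle = 360 / 4
angle = 90
90 degrees


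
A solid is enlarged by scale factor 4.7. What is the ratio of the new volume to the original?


Linear scale factor k = 4.7
Rule: under a linear scaling by k, volumes scale by k^3.
k^3 = 4.7 * 4.7 * 4.7
k^3 = 22.09 * 4.7
k^3 = 103.823
Volume scales by a factor of 103.823.
103.823 (dimensionless)


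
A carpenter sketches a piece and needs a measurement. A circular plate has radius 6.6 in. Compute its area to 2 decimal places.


Shape: circle
Radius r = 6.6 in
Formula: A = pi * r^2
r^2 = 6.6^2 = 43.56
A = pi * 43.56
A = 136.85
136.85 in^2


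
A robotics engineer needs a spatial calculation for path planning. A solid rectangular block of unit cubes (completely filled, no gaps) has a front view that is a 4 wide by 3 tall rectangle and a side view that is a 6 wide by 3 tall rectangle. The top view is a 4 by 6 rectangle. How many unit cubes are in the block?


Orthographic views of a solid rectangular block:
Front view 4 x 3 -> length = 4, height = 3
Side view 6 x 3 -> width = 6, height = 3 (consistent)
Top view 4 x 6 -> confirms length = 4, width = 6
The block is 4 x 6 x 3.
Total unit cubes = 4 * 6 * 3 = 72
72 unit cubes


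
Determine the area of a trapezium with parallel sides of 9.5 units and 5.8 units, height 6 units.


Shape: trapezoid
Parallel sides a = 9.5 units, b = 5.8 units; Height h = 6 units
Formula: A = (a + b) * h / 2
a + b = 9.5 + 5.8 = 15.3
A = 15.3 * 6 / 2
A = 91.8 / 2
A = 45.9
45.9 units^2


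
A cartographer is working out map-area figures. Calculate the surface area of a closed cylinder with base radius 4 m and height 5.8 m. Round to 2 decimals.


Shape: closed cylinder
Radius r = 4 m, Height h = 5.8 m
Formula: SA = 2*pi*r^2 + 2*pi*r*h = 2*pi*r*(r + h)
r + h = 9.8
2 * r * (r + h) = 2 * 4 * 9.8 = 78.4
SA = 78.4 * pi
SA = 246.3
246.3 m^2


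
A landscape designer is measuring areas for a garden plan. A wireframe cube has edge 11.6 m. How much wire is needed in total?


Shape: cube
Side s = 11.6 m
A cube has 12 edges, all equal.
Formula: total edge length = 12 * s
Total = 12 * 11.6
Total = 139.2
139.2 m


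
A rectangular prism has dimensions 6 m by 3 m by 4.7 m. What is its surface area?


Shape: rectangular prism
l = 6 m, w = 3 m, h = 4.7 m
Formula: SA = 2(lw + lh + wh)
lw = 18, lh = 28.2, wh = 14.1
lw + lh + wh = 60.3
SA = 2 * 60.3
SA = 120.6
120.6 m^2


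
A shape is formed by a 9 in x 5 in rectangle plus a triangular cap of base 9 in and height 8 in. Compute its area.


Composite shape: rectangle + triangle
Rectangle area = 9 * 5 = 45
Triangle area = 0.5 * 9 * 8 = 36
Total = 45 + 36
Total = 81
81 in^2


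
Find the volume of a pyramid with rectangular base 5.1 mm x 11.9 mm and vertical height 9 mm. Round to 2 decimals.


Shape: rectangular pyramid
Base: 5.1 mm x 11.9 mm, Height h = 9 mm
Formula: V = (1/3) * base_area * h
base_area = 5.1 * 11.9 = 60.69
base_area * h = 60.69 * 9 = 546.21
V = 546.21 / 3
V = 182.07
182.07 mm^3


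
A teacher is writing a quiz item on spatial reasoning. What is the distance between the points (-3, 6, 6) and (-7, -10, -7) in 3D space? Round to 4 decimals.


3D distance between two points
P1 = (-3, 6, 6), P2 = (-7, -10, -7)
Formula: d = sqrt((x2-x1)^2 + (y2-y1)^2 + (z2-z1)^2)
dx = -7 - -3 = -4
dy = -10 - 6 = -16
dz = -7 - 6 = -13
dx^2 + dy^2 + dz^2 = 16 + 256 + 169 = 441
d = sqrt(441)
d = 21.0
21 units


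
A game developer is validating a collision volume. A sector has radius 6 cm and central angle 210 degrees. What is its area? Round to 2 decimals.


Shape: circular sector
Radius r = 6 cm, Angle = 210 degrees
Formula: A = (angle/360) * pi * r^2
r^2 = 36
Fraction of circle = 210/360
A = (210/360) * pi * 36
A = 21 * pi
A = 65.97
65.97 cm^2


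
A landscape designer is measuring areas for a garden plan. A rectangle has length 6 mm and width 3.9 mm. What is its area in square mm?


Shape: rectangle
Length l = 6 mm, Width w = 3.9 mm
Formula: A = l * w
A = 6 * 3.9
A = 23.4
23.4 mm^2


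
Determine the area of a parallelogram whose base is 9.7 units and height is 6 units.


Shape: parallelogram
Base b = 9.7 units, Height h = 6 units
Formula: A = b * h
A = 9.7 * 6
A = 58.2
58.2 units^2


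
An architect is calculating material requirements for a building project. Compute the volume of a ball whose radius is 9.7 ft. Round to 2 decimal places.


Shape: sphere
Radius r = 9.7 ft
Formula: V = (4/3) * pi * r^3
r^3 = 912.673
(4/3) * 912.673 = 1216.897333
V = 1216.897333 * pi
V = 3823
3823 ft^3


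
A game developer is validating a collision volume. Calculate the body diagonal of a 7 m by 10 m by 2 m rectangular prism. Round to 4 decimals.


Shape: rectangular box (space diagonal)
l = 7 m, w = 10 m, h = 2 m
Visualize: the diagonal of the base, then a right triangle with that diagonal and the height.
Formula: d = sqrt(l^2 + w^2 + h^2)
l^2 + w^2 + h^2 = 49 + 100 + 4 = 153
d = sqrt(153)
d = 12.3693
12.3693 m


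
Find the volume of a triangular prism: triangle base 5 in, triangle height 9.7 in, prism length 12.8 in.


Shape: triangular prism
Triangle base = 5 in, triangle height = 9.7 in, prism length L = 12.8 in
Formula: V = (1/2 * b * h_tri) * L
Cross-section area = 0.5 * 5 * 9.7 = 24.25
V = 24.25 * 12.8
V = 310.4
310.4 in^3


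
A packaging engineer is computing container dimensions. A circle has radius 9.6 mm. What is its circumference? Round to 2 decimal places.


Shape: circle
Radius r = 9.6 mm
Formula: C = 2 * pi * r
C = 2 * pi * 9.6
C = 19.2 * pi
C = 60.32
60.32 mm


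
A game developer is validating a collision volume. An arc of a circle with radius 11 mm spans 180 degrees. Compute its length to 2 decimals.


Shape: circular arc
Radius r = 11 mm, Angle = 180 degrees
Formula: L = (angle/360) * 2 * pi * r
2 * pi * r = 22 * pi
L = (180/360) * 22 * pi
L = 11 * pi
L = 34.56
34.56 mm


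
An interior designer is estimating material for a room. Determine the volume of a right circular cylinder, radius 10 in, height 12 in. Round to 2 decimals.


Shape: cylinder
Radius r = 10 in, Height h = 12 in
Formula: V = pi * r^2 * h
r^2 = 100
V = pi * 100 * 12
V = 1200 * pi
V = 3769.91
3769.91 in^3


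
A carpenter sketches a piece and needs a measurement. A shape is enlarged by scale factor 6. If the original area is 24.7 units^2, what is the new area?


Linear scale factor k = 6
Original area = 24.7 units^2
Rule: under a linear scaling by k, areas scale by k^2.
k^2 = 6^2 = 36
New area = 24.7 * 36
New area = 889.2
889.2 units^2


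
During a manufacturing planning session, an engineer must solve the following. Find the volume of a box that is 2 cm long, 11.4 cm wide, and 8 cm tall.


Shape: rectangular prism
l = 2 cm, w = 11.4 cm, h = 8 cm
Formula: V = l * w * h
V = 2 * 11.4 * 8
V = 22.8 * 8
V = 182.4
182.4 cm^3


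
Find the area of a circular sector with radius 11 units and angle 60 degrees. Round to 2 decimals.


Shape: circular sector
Radius r = 11 units, Angle = 60 degrees
Formula: A = (angle/360) * pi * r^2
r^2 = 121
Fraction of circle = 60/360
A = (60/360) * pi * 121
A = 20.166667 * pi
A = 63.36
63.36 units^2


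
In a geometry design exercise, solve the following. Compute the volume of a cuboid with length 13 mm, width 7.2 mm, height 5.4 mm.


Shape: rectangular prism
l = 13 mm, w = 7.2 mm, h = 5.4 mm
Formula: V = l * w * h
V = 13 * 7.2 * 5.4
V = 93.6 * 5.4
V = 505.44
505.44 mm^3


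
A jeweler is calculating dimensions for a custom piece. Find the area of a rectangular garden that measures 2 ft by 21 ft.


Shape: rectangle
Length l = 2 ft, Width w = 21 ft
Formula: A = l * w
A = 2 * 21
A = 42
42 ft^2


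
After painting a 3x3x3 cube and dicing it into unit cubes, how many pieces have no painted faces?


Large cube: 3 x 3 x 3, cut into unit cubes.
n = 3, so n - 2 = 1
Unpainted cubes form the interior (n - 2)^3 block.
(n - 2)^3 = 1^3 = 1
1 unit cubes


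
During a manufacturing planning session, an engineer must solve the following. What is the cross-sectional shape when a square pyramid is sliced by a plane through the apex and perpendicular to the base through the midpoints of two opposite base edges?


Solid: square pyramid
Cutting plane: through the apex and perpendicular to the base through the midpoints of two opposite base edges
Visualize the intersection of the plane with the solid's surface.
The boundary of the cut region is a isosceles triangle.
isosceles triangle


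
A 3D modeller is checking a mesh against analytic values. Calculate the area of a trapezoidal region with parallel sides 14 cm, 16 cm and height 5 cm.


Shape: trapezoid
Parallel sides a = 14 cm, b = 16 cm; Height h = 5 cm
Formula: A = (a + b) * h / 2
a + b = 14 + 16 = 30
A = 30 * 5 / 2
A = 150 / 2
A = 75
75 cm^2


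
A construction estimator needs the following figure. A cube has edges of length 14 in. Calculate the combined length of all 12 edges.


Shape: cube
Side s = 14 in
A cube has 12 edges, all equal.
Formula: total edge length = 12 * s
Total = 12 * 14
Total = 168
168 in


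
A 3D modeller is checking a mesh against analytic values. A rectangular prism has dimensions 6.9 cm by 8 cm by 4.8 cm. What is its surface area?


Shape: rectangular prism
l = 6.9 cm, w = 8 cm, h = 4.8 cm
Formula: SA = 2(lw + lh + wh)
lw = 55.2, lh = 33.12, wh = 38.4
lw + lh + wh = 126.72
SA = 2 * 126.72
SA = 253.44
253.44 cm^2


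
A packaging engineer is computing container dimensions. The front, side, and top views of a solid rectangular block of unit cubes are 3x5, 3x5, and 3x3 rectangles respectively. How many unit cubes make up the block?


Orthographic views of a solid rectangular block:
Front view 3 x 5 -> length = 3, height = 5
Side view 3 x 5 -> width = 3, height = 5 (consistent)
Top view 3 x 3 -> confirms length = 3, width = 3
The block is 3 x 3 x 5.
Total unit cubes = 3 * 3 * 5 = 45
45 unit cubes


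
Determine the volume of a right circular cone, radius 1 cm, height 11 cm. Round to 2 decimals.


Shape: cone
Radius r = 1 cm, Height h = 11 cm
Formula: V = (1/3) * pi * r^2 * h
r^2 = 1
pi * r^2 * h = pi * 1 * 11 = 11 * pi
V = 11 * pi / 3
V = 11.52
11.52 cm^3


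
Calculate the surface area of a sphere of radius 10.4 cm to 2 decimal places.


Shape: sphere
Radius r = 10.4 cm
Formula: SA = 4 * pi * r^2
r^2 = 108.16
SA = 4 * pi * 108.16
SA = 432.64 * pi
SA = 1359.18
1359.18 cm^2


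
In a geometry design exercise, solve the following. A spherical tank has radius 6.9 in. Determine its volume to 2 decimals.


Shape: sphere
Radius r = 6.9 in
Formula: V = (4/3) * pi * r^3
r^3 = 328.509
(4/3) * 328.509 = 438.012
V = 438.012 * pi
V = 1376.06
1376.06 in^3


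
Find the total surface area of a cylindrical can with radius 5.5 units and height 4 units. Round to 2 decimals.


Shape: closed cylinder
Radius r = 5.5 units, Height h = 4 units
Formula: SA = 2*pi*r^2 + 2*pi*r*h = 2*pi*r*(r + h)
r + h = 9.5
2 * r * (r + h) = 2 * 5.5 * 9.5 = 104.5
SA = 104.5 * pi
SA = 328.3
328.3 units^2


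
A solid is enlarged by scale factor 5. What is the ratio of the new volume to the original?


Linear scale factor k = 5
Rule: under a linear scaling by k, volumes scale by k^3.
k^3 = 5 * 5 * 5
k^3 = 25 * 5
k^3 = 125
Volume scales by a factor of 125.
125 (dimensionless)


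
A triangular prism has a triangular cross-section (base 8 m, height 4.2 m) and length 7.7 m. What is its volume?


Shape: triangular prism
Triangle base = 8 m, triangle height = 4.2 m, prism length L = 7.7 m
Formula: V = (1/2 * b * h_tri) * L
Cross-section area = 0.5 * 8 * 4.2 = 16.8
V = 16.8 * 7.7
V = 129.36
129.36 m^3


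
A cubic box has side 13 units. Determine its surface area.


Shape: cube
Side s = 13 units
A cube has 6 square faces.
Formula: SA = 6 * s^2
s^2 = 169
SA = 6 * 169
SA = 1014
1014 units^2


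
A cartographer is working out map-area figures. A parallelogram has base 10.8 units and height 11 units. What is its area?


Shape: parallelogram
Base b = 10.8 units, Height h = 11 units
Formula: A = b * h
A = 10.8 * 11
A = 118.8
118.8 units^2


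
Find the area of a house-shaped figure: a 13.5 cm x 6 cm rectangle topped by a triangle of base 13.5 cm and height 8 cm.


Composite shape: rectangle + triangle
Rectangle area = 13.5 * 6 = 81
Triangle area = 0.5 * 13.5 * 8 = 54
Total = 81 + 54
Total = 135
135 cm^2


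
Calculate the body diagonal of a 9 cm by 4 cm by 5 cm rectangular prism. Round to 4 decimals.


Shape: rectangular box (space diagonal)
l = 9 cm, w = 4 cm, h = 5 cm
Visualize: the diagonal of the base, then a right triangle with that diagonal and the height.
Formula: d = sqrt(l^2 + w^2 + h^2)
l^2 + w^2 + h^2 = 81 + 16 + 25 = 122
d = sqrt(122)
d = 11.0454
11.0454 cm


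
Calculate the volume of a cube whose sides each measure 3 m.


Shape: cube
Side s = 3 m
Formula: V = s^3
V = 3 * 3 * 3
V = 9 * 3
V = 27
27 m^3


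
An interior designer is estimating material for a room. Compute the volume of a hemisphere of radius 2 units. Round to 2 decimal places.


Shape: hemisphere (half of a sphere)
Radius r = 2 units
Formula: V = (1/2) * (4/3) * pi * r^3 = (2/3) * pi * r^3
r^3 = 8
(2/3) * 8 = 5.333333
V = 5.333333 * pi
V = 16.76
16.76 units^3


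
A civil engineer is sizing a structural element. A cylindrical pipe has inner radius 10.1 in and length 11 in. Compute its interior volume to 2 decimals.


Shape: cylinder
Radius r = 10.1 in, Height h = 11 in
Formula: V = pi * r^2 * h
r^2 = 102.01
V = pi * 102.01 * 11
V = 1122.11 * pi
V = 3525.21
3525.21 in^3


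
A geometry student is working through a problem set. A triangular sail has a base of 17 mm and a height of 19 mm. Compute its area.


Shape: triangle
Base b = 17 mm, Height h = 19 mm
Formula: A = (1/2) * b * h
A = 0.5 * 17 * 19
A = 0.5 * 323
A = 161.5
161.5 mm^2


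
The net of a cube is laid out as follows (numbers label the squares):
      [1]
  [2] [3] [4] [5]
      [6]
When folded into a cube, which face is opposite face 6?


Net: cross layout. Take square 3 as the base (bottom).
Fold the four squares in the horizontal row up around 3: 2 -> left, 4 -> right, 5 wraps to the top.
Fold 1 and 6 up from 3: 1 -> back, 6 -> front.
Opposite pairs are therefore: (1, 6), (2, 4), (3, 5).
Face 6 is opposite face 1.
face 1


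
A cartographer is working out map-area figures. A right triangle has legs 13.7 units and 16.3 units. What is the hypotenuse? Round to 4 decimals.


Shape: right triangle
Legs a = 13.7 units, b = 16.3 units
Formula: c = sqrt(a^2 + b^2)
a^2 = 187.69, b^2 = 265.69
a^2 + b^2 = 453.38
c = sqrt(453.38)
c = 21.2927
21.2927 units


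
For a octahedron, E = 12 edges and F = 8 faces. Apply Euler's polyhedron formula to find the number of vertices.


Polyhedron: octahedron
Euler's formula for convex polyhedra: V - E + F = 2
Given: E = 12 edges and F = 8 faces
Solve for V:
V = 2 + E - F = 2 + 12 - 8 = 6
6 vertices


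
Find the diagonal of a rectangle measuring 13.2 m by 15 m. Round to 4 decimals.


Shape: rectangle (diagonal via Pythagoras)
Sides: 13.2 m and 15 m
Formula: d = sqrt(l^2 + w^2)
l^2 = 174.24, w^2 = 225
l^2 + w^2 = 399.24
d = sqrt(399.24)
d = 19.981
19.981 m


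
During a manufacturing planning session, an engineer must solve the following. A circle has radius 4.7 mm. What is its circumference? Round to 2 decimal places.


Shape: circle
Radius r = 4.7 mm
Formula: C = 2 * pi * r
C = 2 * pi * 4.7
C = 9.4 * pi
C = 29.53
29.53 mm


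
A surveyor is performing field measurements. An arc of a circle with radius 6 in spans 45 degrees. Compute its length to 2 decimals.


Shape: circular arc
Radius r = 6 in, Angle = 45 degrees
Formula: L = (angle/360) * 2 * pi * r
2 * pi * r = 12 * pi
L = (45/360) * 12 * pi
L = 1.5 * pi
L = 4.71
4.71 in


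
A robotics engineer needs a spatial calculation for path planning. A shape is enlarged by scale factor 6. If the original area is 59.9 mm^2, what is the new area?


Linear scale factor k = 6
Original area = 59.9 mm^2
Rule: under a linear scaling by k, areas scale by k^2.
k^2 = 6^2 = 36
New area = 59.9 * 36
New area = 2156.4
2156.4 mm^2


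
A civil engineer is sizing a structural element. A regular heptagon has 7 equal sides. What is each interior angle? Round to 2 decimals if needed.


Shape: regular heptagon (7 sides)
Formula: interior angle = (n - 2) * 180 / n
(n - 2) = 5
(n - 2) * 180 = 900
angle = 900 / 7
angle = 128.57
128.57 degrees


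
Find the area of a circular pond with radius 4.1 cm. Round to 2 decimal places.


Shape: circle
Radius r = 4.1 cm
Formula: A = pi * r^2
r^2 = 4.1^2 = 16.81
A = pi * 16.81
A = 52.81
52.81 cm^2


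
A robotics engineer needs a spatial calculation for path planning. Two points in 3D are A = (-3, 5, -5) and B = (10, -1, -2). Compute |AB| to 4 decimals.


3D distance between two points
P1 = (-3, 5, -5), P2 = (10, -1, -2)
Formula: d = sqrt((x2-x1)^2 + (y2-y1)^2 + (z2-z1)^2)
dx = 10 - -3 = 13
dy = -1 - 5 = -6
dz = -2 - -5 = 3
dx^2 + dy^2 + dz^2 = 169 + 36 + 9 = 214
d = sqrt(214)
d = 14.6287
14.6287 units


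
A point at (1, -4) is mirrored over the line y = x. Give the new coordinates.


Transformation: reflection
Original point: (1, -4)
Rule for reflection over y = x: (x, y) -> (y, x)
Apply: (1, -4) -> (-4, 1)
(-4, 1)


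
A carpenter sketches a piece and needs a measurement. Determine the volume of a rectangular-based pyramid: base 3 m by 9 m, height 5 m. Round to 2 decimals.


Shape: rectangular pyramid
Base: 3 m x 9 m, Height h = 5 m
Formula: V = (1/3) * base_area * h
base_area = 3 * 9 = 27
base_area * h = 27 * 5 = 135
V = 135 / 3
V = 45
45 m^3


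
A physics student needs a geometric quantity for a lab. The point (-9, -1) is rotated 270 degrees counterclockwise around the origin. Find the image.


Transformation: rotation about the origin
Original point: (-9, -1)
Rule for 270 deg counterclockwise: (x, y) -> (y, -x)
Apply: (-9, -1) -> (-1, 9)
(-1, 9)


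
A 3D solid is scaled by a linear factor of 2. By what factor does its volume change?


Linear scale factor k = 2
Rule: under a linear scaling by k, volumes scale by k^3.
k^3 = 2 * 2 * 2
k^3 = 4 * 2
k^3 = 8
Volume scales by a factor of 8.
8 (dimensionless)


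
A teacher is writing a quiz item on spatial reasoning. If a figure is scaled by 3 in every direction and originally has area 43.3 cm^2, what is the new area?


Linear scale factor k = 3
Original area = 43.3 cm^2
Rule: under a linear scaling by k, areas scale by k^2.
k^2 = 3^2 = 9
New area = 43.3 * 9
New area = 389.7
389.7 cm^2


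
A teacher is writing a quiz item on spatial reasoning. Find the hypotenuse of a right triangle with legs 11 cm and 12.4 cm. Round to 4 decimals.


Shape: right triangle
Legs a = 11 cm, b = 12.4 cm
Formula: c = sqrt(a^2 + b^2)
a^2 = 121, b^2 = 153.76
a^2 + b^2 = 274.76
c = sqrt(274.76)
c = 16.5759
16.5759 cm


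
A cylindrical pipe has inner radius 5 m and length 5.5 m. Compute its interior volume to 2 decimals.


Shape: cylinder
Radius r = 5 m, Height h = 5.5 m
Formula: V = pi * r^2 * h
r^2 = 25
V = pi * 25 * 5.5
V = 137.5 * pi
V = 431.97
431.97 m^3


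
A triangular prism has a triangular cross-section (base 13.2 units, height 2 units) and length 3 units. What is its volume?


Shape: triangular prism
Triangle base = 13.2 units, triangle height = 2 units, prism length L = 3 units
Formula: V = (1/2 * b * h_tri) * L
Cross-section area = 0.5 * 13.2 * 2 = 13.2
V = 13.2 * 3
V = 39.6
39.6 units^3


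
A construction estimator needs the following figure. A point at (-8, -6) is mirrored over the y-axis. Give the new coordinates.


Transformation: reflection
Original point: (-8, -6)
Rule for reflection over the y-axis: (x, y) -> (-x, y)
Apply: (-8, -6) -> (8, -6)
(8, -6)


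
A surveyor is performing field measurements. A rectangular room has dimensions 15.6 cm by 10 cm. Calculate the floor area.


Shape: rectangle
Length l = 15.6 cm, Width w = 10 cm
Formula: A = l * w
A = 15.6 * 10
A = 156
156 cm^2


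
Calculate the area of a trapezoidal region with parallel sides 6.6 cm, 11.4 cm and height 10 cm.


Shape: trapezoid
Parallel sides a = 6.6 cm, b = 11.4 cm; Height h = 10 cm
Formula: A = (a + b) * h / 2
a + b = 6.6 + 11.4 = 18
A = 18 * 10 / 2
A = 180 / 2
A = 90
90 cm^2


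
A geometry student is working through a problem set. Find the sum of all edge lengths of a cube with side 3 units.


Shape: cube
Side s = 3 units
A cube has 12 edges, all equal.
Formula: total edge length = 12 * s
Total = 12 * 3
Total = 36
36 units


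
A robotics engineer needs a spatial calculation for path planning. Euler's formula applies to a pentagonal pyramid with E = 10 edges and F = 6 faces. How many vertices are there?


Polyhedron: pentagonal pyramid
Euler's formula for convex polyhedra: V - E + F = 2
Given: E = 10 edges and F = 6 faces
Solve for V:
V = 2 + E - F = 2 + 10 - 6 = 6
6 vertices


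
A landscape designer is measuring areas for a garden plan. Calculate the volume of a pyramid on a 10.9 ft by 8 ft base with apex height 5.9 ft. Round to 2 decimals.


Shape: rectangular pyramid
Base: 10.9 ft x 8 ft, Height h = 5.9 ft
Formula: V = (1/3) * base_area * h
base_area = 10.9 * 8 = 87.2
base_area * h = 87.2 * 5.9 = 514.48
V = 514.48 / 3
V = 171.49
171.49 ft^3


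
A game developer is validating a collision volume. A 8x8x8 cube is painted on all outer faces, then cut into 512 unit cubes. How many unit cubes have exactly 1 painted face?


Large cube: 8 x 8 x 8, cut into unit cubes.
n = 8, so n - 2 = 6
Cubes with 1 painted face lie in the interior of each face.
A cube has 6 faces; each contributes (n - 2)^2 = 36 such cubes.
Count = 6 * 36 = 216
216 unit cubes


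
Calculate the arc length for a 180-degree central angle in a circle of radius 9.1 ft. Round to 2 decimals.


Shape: circular arc
Radius r = 9.1 ft, Angle = 180 degrees
Formula: L = (angle/360) * 2 * pi * r
2 * pi * r = 18.2 * pi
L = (180/360) * 18.2 * pi
L = 9.1 * pi
L = 28.59
28.59 ft


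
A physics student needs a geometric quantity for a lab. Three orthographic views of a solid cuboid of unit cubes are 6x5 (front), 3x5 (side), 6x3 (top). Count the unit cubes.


Orthographic views of a solid rectangular block:
Front view 6 x 5 -> length = 6, height = 5
Side view 3 x 5 -> width = 3, height = 5 (consistent)
Top view 6 x 3 -> confirms length = 6, width = 3
The block is 6 x 3 x 5.
Total unit cubes = 6 * 3 * 5 = 90
90 unit cubes


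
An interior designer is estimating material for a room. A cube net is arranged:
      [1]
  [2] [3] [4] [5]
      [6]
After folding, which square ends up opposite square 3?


Net: cross layout. Take square 3 as the base (bottom).
Fold the four squares in the horizontal row up around 3: 2 -> left, 4 -> right, 5 wraps to the top.
Fold 1 and 6 up from 3: 1 -> back, 6 -> front.
Opposite pairs are therefore: (1, 6), (2, 4), (3, 5).
Face 3 is opposite face 5.
face 5


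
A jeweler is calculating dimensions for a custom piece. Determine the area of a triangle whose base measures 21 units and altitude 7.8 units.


Shape: triangle
Base b = 21 units, Height h = 7.8 units
Formula: A = (1/2) * b * h
A = 0.5 * 21 * 7.8
A = 0.5 * 163.8
A = 81.9
81.9 units^2


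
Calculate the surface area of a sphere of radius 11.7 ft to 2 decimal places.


Shape: sphere
Radius r = 11.7 ft
Formula: SA = 4 * pi * r^2
r^2 = 136.89
SA = 4 * pi * 136.89
SA = 547.56 * pi
SA = 1720.21
1720.21 ft^2


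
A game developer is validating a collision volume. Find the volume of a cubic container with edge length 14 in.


Shape: cube
Side s = 14 in
Formula: V = s^3
V = 14 * 14 * 14
V = 196 * 14
V = 2744
2744 in^3


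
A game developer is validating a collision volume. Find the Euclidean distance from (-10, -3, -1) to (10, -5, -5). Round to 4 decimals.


3D distance between two points
P1 = (-10, -3, -1), P2 = (10, -5, -5)
Formula: d = sqrt((x2-x1)^2 + (y2-y1)^2 + (z2-z1)^2)
dx = 10 - -10 = 20
dy = -5 - -3 = -2
dz = -5 - -1 = -4
dx^2 + dy^2 + dz^2 = 400 + 4 + 16 = 420
d = sqrt(420)
d = 20.4939
20.4939 units


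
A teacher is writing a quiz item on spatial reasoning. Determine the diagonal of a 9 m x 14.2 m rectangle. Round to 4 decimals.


Shape: rectangle (diagonal via Pythagoras)
Sides: 9 m and 14.2 m
Formula: d = sqrt(l^2 + w^2)
l^2 = 81, w^2 = 201.64
l^2 + w^2 = 282.64
d = sqrt(282.64)
d = 16.8119
16.8119 m


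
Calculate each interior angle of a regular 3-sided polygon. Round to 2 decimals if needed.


Shape: regular triangle (3 sides)
Formula: interior angle = (n - 2) * 180 / n
(n - 2) = 1
(n - 2) * 180 = 180
angle = 180 / 3
angle = 60
60 degrees


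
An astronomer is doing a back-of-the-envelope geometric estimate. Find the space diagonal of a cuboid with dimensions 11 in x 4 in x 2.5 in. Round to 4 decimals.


Shape: rectangular box (space diagonal)
l = 11 in, w = 4 in, h = 2.5 in
Visualize: the diagonal of the base, then a right triangle with that diagonal and the height.
Formula: d = sqrt(l^2 + w^2 + h^2)
l^2 + w^2 + h^2 = 121 + 16 + 6.25 = 143.25
d = sqrt(143.25)
d = 11.9687
11.9687 in


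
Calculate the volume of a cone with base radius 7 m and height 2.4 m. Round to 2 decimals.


Shape: cone
Radius r = 7 m, Height h = 2.4 m
Formula: V = (1/3) * pi * r^2 * h
r^2 = 49
pi * r^2 * h = pi * 49 * 2.4 = 117.6 * pi
V = 117.6 * pi / 3
V = 123.15
123.15 m^3


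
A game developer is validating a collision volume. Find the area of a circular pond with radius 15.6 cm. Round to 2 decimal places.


Shape: circle
Radius r = 15.6 cm
Formula: A = pi * r^2
r^2 = 15.6^2 = 243.36
A = pi * 243.36
A = 764.54
764.54 cm^2


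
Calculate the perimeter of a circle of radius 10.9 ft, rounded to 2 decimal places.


Shape: circle
Radius r = 10.9 ft
Formula: C = 2 * pi * r
C = 2 * pi * 10.9
C = 21.8 * pi
C = 68.49
68.49 ft


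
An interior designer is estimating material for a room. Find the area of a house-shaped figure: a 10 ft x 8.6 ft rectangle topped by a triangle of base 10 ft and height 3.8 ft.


Composite shape: rectangle + triangle
Rectangle area = 10 * 8.6 = 86
Triangle area = 0.5 * 10 * 3.8 = 19
Total = 86 + 19
Total = 105
105 ft^2


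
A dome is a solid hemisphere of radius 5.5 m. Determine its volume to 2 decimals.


Shape: hemisphere (half of a sphere)
Radius r = 5.5 m
Formula: V = (1/2) * (4/3) * pi * r^3 = (2/3) * pi * r^3
r^3 = 166.375
(2/3) * 166.375 = 110.916667
V = 110.916667 * pi
V = 348.45
348.45 m^3


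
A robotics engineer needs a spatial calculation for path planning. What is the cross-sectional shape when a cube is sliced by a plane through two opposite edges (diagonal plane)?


Solid: cube
Cutting plane: through two opposite edges (diagonal plane)
Visualize the intersection of the plane with the solid's surface.
The boundary of the cut region is a rectangle.
rectangle


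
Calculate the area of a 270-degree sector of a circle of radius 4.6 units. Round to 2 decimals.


Shape: circular sector
Radius r = 4.6 units, Angle = 270 degrees
Formula: A = (angle/360) * pi * r^2
r^2 = 21.16
Fraction of circle = 270/360
A = (270/360) * pi * 21.16
A = 15.87 * pi
A = 49.86
49.86 units^2


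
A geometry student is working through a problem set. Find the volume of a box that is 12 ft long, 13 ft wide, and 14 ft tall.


Shape: rectangular prism
l = 12 ft, w = 13 ft, h = 14 ft
Formula: V = l * w * h
V = 12 * 13 * 14
V = 156 * 14
V = 2184
2184 ft^3


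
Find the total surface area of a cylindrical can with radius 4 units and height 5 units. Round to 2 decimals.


Shape: closed cylinder
Radius r = 4 units, Height h = 5 units
Formula: SA = 2*pi*r^2 + 2*pi*r*h = 2*pi*r*(r + h)
r + h = 9
2 * r * (r + h) = 2 * 4 * 9 = 72
SA = 72 * pi
SA = 226.19
226.19 units^2


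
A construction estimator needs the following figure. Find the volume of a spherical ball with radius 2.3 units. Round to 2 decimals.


Shape: sphere
Radius r = 2.3 units
Formula: V = (4/3) * pi * r^3
r^3 = 12.167
(4/3) * 12.167 = 16.222667
V = 16.222667 * pi
V = 50.97
50.97 units^3


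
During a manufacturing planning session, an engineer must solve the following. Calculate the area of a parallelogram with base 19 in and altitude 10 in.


Shape: parallelogram
Base b = 19 in, Height h = 10 in
Formula: A = b * h
A = 19 * 10
A = 190
190 in^2


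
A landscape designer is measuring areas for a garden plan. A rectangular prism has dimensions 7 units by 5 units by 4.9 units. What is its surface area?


Shape: rectangular prism
l = 7 units, w = 5 units, h = 4.9 units
Formula: SA = 2(lw + lh + wh)
lw = 35, lh = 34.3, wh = 24.5
lw + lh + wh = 93.8
SA = 2 * 93.8
SA = 187.6
187.6 units^2


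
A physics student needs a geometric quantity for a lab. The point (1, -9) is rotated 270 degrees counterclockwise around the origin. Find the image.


Transformation: rotation about the origin
Original point: (1, -9)
Rule for 270 deg counterclockwise: (x, y) -> (y, -x)
Apply: (1, -9) -> (-9, -1)
(-9, -1)


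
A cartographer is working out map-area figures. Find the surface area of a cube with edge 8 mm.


Shape: cube
Side s = 8 mm
A cube has 6 square faces.
Formula: SA = 6 * s^2
s^2 = 64
SA = 6 * 64
SA = 384
384 mm^2


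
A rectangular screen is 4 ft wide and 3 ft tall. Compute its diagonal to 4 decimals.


Shape: rectangle (diagonal via Pythagoras)
Sides: 4 ft and 3 ft
Formula: d = sqrt(l^2 + w^2)
l^2 = 16, w^2 = 9
l^2 + w^2 = 25
d = sqrt(25)
d = 5.0
5 ft


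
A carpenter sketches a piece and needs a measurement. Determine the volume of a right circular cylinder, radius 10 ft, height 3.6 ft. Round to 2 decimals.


Shape: cylinder
Radius r = 10 ft, Height h = 3.6 ft
Formula: V = pi * r^2 * h
r^2 = 100
V = pi * 100 * 3.6
V = 360 * pi
V = 1130.97
1130.97 ft^3


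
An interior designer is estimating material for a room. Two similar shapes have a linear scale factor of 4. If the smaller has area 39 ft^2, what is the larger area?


Linear scale factor k = 4
Original area = 39 ft^2
Rule: under a linear scaling by k, areas scale by k^2.
k^2 = 4^2 = 16
New area = 39 * 16
New area = 624
624 ft^2


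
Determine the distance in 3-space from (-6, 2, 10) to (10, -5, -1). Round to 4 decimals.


3D distance between two points
P1 = (-6, 2, 10), P2 = (10, -5, -1)
Formula: d = sqrt((x2-x1)^2 + (y2-y1)^2 + (z2-z1)^2)
dx = 10 - -6 = 16
dy = -5 - 2 = -7
dz = -1 - 10 = -11
dx^2 + dy^2 + dz^2 = 256 + 49 + 121 = 426
d = sqrt(426)
d = 20.6398
20.6398 units


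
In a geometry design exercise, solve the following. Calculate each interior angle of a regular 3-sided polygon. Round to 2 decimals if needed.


Shape: regular triangle (3 sides)
Formula: interior angle = (n - 2) * 180 / n
(n - 2) = 1
(n - 2) * 180 = 180
angle = 180 / 3
angle = 60
60 degrees


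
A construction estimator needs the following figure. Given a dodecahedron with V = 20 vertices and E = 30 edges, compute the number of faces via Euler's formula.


Polyhedron: dodecahedron
Euler's formula for convex polyhedra: V - E + F = 2
Given: V = 20 vertices and E = 30 edges
Solve for F:
F = 2 + E - V = 2 + 30 - 20 = 12
12 faces


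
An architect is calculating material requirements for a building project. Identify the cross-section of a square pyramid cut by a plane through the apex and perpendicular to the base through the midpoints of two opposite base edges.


Solid: square pyramid
Cutting plane: through the apex and perpendicular to the base through the midpoints of two opposite base edges
Visualize the intersection of the plane with the solid's surface.
The boundary of the cut region is a isosceles triangle.
isosceles triangle


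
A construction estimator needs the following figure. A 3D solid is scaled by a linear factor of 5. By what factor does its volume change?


Linear scale factor k = 5
Rule: under a linear scaling by k, volumes scale by k^3.
k^3 = 5 * 5 * 5
k^3 = 25 * 5
k^3 = 125
Volume scales by a factor of 125.
125 (dimensionless)


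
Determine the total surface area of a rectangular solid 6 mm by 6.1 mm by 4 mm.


Shape: rectangular prism
l = 6 mm, w = 6.1 mm, h = 4 mm
Formula: SA = 2(lw + lh + wh)
lw = 36.6, lh = 24, wh = 24.4
lw + lh + wh = 85
SA = 2 * 85
SA = 170
170 mm^2


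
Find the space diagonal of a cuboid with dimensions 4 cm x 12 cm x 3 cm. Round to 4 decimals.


Shape: rectangular box (space diagonal)
l = 4 cm, w = 12 cm, h = 3 cm
Visualize: the diagonal of the base, then a right triangle with that diagonal and the height.
Formula: d = sqrt(l^2 + w^2 + h^2)
l^2 + w^2 + h^2 = 16 + 144 + 9 = 169
d = sqrt(169)
d = 13.0
13 cm


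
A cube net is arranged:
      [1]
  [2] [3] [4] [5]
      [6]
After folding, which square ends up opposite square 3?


Net: cross layout. Take square 3 as the base (bottom).
Fold the four squares in the horizontal row up around 3: 2 -> left, 4 -> right, 5 wraps to the top.
Fold 1 and 6 up from 3: 1 -> back, 6 -> front.
Opposite pairs are therefore: (1, 6), (2, 4), (3, 5).
Face 3 is opposite face 5.
face 5


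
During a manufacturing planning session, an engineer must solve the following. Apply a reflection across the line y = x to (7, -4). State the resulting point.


Transformation: reflection
Original point: (7, -4)
Rule for reflection over y = x: (x, y) -> (y, x)
Apply: (7, -4) -> (-4, 7)
(-4, 7)


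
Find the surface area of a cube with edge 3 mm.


Shape: cube
Side s = 3 mm
A cube has 6 square faces.
Formula: SA = 6 * s^2
s^2 = 9
SA = 6 * 9
SA = 54
54 mm^2


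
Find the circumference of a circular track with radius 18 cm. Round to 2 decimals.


Shape: circle
Radius r = 18 cm
Formula: C = 2 * pi * r
C = 2 * pi * 18
C = 36 * pi
C = 113.1
113.1 cm


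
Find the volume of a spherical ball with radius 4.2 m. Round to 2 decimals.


Shape: sphere
Radius r = 4.2 m
Formula: V = (4/3) * pi * r^3
r^3 = 74.088
(4/3) * 74.088 = 98.784
V = 98.784 * pi
V = 310.34
310.34 m^3


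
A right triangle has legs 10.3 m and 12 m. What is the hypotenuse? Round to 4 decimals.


Shape: right triangle
Legs a = 10.3 m, b = 12 m
Formula: c = sqrt(a^2 + b^2)
a^2 = 106.09, b^2 = 144
a^2 + b^2 = 250.09
c = sqrt(250.09)
c = 15.8142
15.8142 m


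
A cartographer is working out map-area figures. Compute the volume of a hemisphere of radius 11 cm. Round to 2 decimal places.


Shape: hemisphere (half of a sphere)
Radius r = 11 cm
Formula: V = (1/2) * (4/3) * pi * r^3 = (2/3) * pi * r^3
r^3 = 1331
(2/3) * 1331 = 887.333333
V = 887.333333 * pi
V = 2787.64
2787.64 cm^3


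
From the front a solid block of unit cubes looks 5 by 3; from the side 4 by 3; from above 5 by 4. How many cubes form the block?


Orthographic views of a solid rectangular block:
Front view 5 x 3 -> length = 5, height = 3
Side view 4 x 3 -> width = 4, height = 3 (consistent)
Top view 5 x 4 -> confirms length = 5, width = 4
The block is 5 x 4 x 3.
Total unit cubes = 5 * 4 * 3 = 60
60 unit cubes


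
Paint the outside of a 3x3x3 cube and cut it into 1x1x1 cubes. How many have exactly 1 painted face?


Large cube: 3 x 3 x 3, cut into unit cubes.
n = 3, so n - 2 = 1
Cubes with 1 painted face lie in the interior of each face.
A cube has 6 faces; each contributes (n - 2)^2 = 1 such cubes.
Count = 6 * 1 = 6
6 unit cubes


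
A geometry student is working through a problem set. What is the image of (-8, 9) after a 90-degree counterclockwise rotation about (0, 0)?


Transformation: rotation about the origin
Original point: (-8, 9)
Rule for 90 deg counterclockwise: (x, y) -> (-y, x)
Apply: (-8, 9) -> (-9, -8)
(-9, -8)


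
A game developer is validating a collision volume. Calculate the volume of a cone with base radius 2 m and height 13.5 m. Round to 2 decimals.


Shape: cone
Radius r = 2 m, Height h = 13.5 m
Formula: V = (1/3) * pi * r^2 * h
r^2 = 4
pi * r^2 * h = pi * 4 * 13.5 = 54 * pi
V = 54 * pi / 3
V = 56.55
56.55 m^3


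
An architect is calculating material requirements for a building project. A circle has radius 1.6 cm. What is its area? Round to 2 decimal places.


Shape: circle
Radius r = 1.6 cm
Formula: A = pi * r^2
r^2 = 1.6^2 = 2.56
A = pi * 2.56
A = 8.04
8.04 cm^2


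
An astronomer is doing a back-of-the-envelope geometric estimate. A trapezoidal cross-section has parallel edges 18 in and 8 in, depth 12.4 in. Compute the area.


Shape: trapezoid
Parallel sides a = 18 in, b = 8 in; Height h = 12.4 in
Formula: A = (a + b) * h / 2
a + b = 18 + 8 = 26
A = 26 * 12.4 / 2
A = 322.4 / 2
A = 161.2
161.2 in^2


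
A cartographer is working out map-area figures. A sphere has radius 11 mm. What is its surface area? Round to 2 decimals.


Shape: sphere
Radius r = 11 mm
Formula: SA = 4 * pi * r^2
r^2 = 121
SA = 4 * pi * 121
SA = 484 * pi
SA = 1520.53
1520.53 mm^2


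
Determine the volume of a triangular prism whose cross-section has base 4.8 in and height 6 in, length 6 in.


Shape: triangular prism
Triangle base = 4.8 in, triangle height = 6 in, prism length L = 6 in
Formula: V = (1/2 * b * h_tri) * L
Cross-section area = 0.5 * 4.8 * 6 = 14.4
V = 14.4 * 6
V = 86.4
86.4 in^3


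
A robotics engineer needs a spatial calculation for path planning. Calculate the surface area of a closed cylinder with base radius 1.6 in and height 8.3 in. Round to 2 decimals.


Shape: closed cylinder
Radius r = 1.6 in, Height h = 8.3 in
Formula: SA = 2*pi*r^2 + 2*pi*r*h = 2*pi*r*(r + h)
r + h = 9.9
2 * r * (r + h) = 2 * 1.6 * 9.9 = 31.68
SA = 31.68 * pi
SA = 99.53
99.53 in^2
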